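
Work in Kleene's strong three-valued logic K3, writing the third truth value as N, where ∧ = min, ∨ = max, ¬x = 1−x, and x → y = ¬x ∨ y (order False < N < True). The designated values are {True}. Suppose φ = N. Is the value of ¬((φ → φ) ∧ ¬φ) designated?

No

φ → φ = N → N = N  [¬N ∨ N]
¬φ = ¬N = N
(φ → φ) ∧ ¬φ = N ∧ N = N
¬((φ → φ) ∧ ¬φ) = ¬N = N
N ∉ {True}.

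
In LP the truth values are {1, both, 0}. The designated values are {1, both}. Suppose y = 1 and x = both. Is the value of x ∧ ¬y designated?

No

¬y = ¬1 = 0
x ∧ ¬y = both ∧ 0 = 0
0 ∉ {1, both}.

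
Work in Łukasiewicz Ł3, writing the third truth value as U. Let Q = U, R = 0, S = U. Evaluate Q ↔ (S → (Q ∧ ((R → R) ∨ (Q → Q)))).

U

R → R = 0 → 0 = 1
Q → Q = U → U = 1
(R → R) ∨ (Q → Q) = 1 ∨ 1 = 1
Q ∧ ((R → R) ∨ (Q → Q)) = U ∧ 1 = U
S → (Q ∧ ((R → R) ∨ (Q → Q))) = U → U = 1
Q ↔ (S → (Q ∧ ((R → R) ∨ (Q → Q)))) = U ↔ 1 = U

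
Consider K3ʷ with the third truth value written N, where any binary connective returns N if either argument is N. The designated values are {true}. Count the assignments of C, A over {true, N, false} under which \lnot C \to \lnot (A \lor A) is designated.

3

Designated under: (C=true, A=true); (C=true, A=false); (C=false, A=false).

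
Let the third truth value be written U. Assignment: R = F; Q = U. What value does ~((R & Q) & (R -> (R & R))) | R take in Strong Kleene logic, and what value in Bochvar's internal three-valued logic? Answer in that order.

In Strong Kleene logic: R & Q = F & U = F
R & R = F & F = F
R -> (R & R) = F -> F = T
(R & Q) & (R -> (R & R)) = F & T = F
~((R & Q) & (R -> (R & R))) = ~F = T
~((R & Q) & (R -> (R & R))) | R = T | F = T
In Bochvar's internal three-valued logic: R & Q = F & U = U
R & R = F & F = F
R -> (R & R) = F -> F = T
(R & Q) & (R -> (R & R)) = U & T = U
~((R & Q) & (R -> (R & R))) = ~U = U
~((R & Q) & (R -> (R & R))) | R = U | F = U
They differ because Strong Kleene logic and Bochvar's internal three-valued logic treat U differently under the binary connectives.

T; U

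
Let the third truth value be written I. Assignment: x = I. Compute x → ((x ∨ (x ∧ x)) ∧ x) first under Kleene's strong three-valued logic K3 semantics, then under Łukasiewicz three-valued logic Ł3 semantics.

In Kleene's strong three-valued logic K3: x ∧ x = I ∧ I = I
x ∨ (x ∧ x) = I ∨ I = I
(x ∨ (x ∧ x)) ∧ x = I ∧ I = I
x → ((x ∨ (x ∧ x)) ∧ x) = I → I = I  [¬I ∨ I]
In Łukasiewicz three-valued logic Ł3: x ∧ x = I ∧ I = I
x ∨ (x ∧ x) = I ∨ I = I
(x ∨ (x ∧ x)) ∧ x = I ∧ I = I
x → ((x ∨ (x ∧ x)) ∧ x) = I → I = ⊤  [min(1, 1−½+½)]
They differ because Kleene's strong three-valued logic K3 and Łukasiewicz three-valued logic Ł3 treat I differently under implication.

I; ⊤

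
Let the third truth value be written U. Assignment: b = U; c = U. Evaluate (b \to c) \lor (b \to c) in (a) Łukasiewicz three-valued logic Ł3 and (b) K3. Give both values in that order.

True; U

In Łukasiewicz three-valued logic Ł3: b \to c = U \to U = True
b \to c = U \to U = True
(b \to c) \lor (b \to c) = True \lor True = True
In K3: b \to c = U \to U = U  [\lnot U \lor U]
b \to c = U \to U = U
(b \to c) \lor (b \to c) = U \lor U = U
They differ because Łukasiewicz three-valued logic Ł3 and K3 treat U differently under implication.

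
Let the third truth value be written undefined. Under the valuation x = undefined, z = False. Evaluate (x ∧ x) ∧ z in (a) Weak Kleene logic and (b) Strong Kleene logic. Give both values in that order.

In Weak Kleene logic: x ∧ x = undefined ∧ undefined = undefined
(x ∧ x) ∧ z = undefined ∧ False = undefined
In Strong Kleene logic: x ∧ x = undefined ∧ undefined = undefined
(x ∧ x) ∧ z = undefined ∧ False = False
They differ because Weak Kleene logic and Strong Kleene logic treat undefined differently under the binary connectives.

undefined; False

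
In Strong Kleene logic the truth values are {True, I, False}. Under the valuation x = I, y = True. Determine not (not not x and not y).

not x = not I = I
not not x = not I = I
not y = not True = False
not not x and not y = I and False = False
not (not not x and not y) = not False = True

True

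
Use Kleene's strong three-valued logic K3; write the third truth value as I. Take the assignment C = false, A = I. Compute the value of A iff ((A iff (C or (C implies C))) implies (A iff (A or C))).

I

C implies C = false implies false = true
C or (C implies C) = false or true = true
A iff (C or (C implies C)) = I iff true = I
A or C = I or false = I
A iff (A or C) = I iff I = I
(A iff (C or (C implies C))) implies (A iff (A or C)) = I implies I = I
A iff ((A iff (C or (C implies C))) implies (A iff (A or C))) = I iff I = I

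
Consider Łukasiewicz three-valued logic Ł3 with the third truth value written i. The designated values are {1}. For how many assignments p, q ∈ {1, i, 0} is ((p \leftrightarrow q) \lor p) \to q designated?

4

Designated under: (p=1, q=1); (p=i, q=1); (p=0, q=1); (p=0, q=i).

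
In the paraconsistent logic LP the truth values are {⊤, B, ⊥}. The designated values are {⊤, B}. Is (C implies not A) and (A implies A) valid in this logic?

No

Countermodel: C=⊤, A=⊤ gives ⊥, which is not designated.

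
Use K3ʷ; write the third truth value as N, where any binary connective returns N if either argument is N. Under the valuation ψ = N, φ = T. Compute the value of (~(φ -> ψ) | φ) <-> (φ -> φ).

N

φ -> ψ = T -> N = N  [any arg is the third value ⇒ result is the third value]
~(φ -> ψ) = ~N = N
~(φ -> ψ) | φ = N | T = N
φ -> φ = T -> T = T
(~(φ -> ψ) | φ) <-> (φ -> φ) = N <-> T = N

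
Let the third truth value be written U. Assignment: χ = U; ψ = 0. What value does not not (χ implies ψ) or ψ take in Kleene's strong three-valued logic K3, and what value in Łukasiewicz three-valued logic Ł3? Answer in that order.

U; U

In Kleene's strong three-valued logic K3: χ implies ψ = U implies 0 = U
not (χ implies ψ) = not U = U
not not (χ implies ψ) = not U = U
not not (χ implies ψ) or ψ = U or 0 = U
In Łukasiewicz three-valued logic Ł3: χ implies ψ = U implies 0 = U
not (χ implies ψ) = not U = U
not not (χ implies ψ) = not U = U
not not (χ implies ψ) or ψ = U or 0 = U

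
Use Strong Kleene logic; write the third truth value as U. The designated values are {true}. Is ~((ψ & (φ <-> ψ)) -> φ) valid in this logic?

Countermodel: ψ=true, φ=true gives false, which is not designated.

No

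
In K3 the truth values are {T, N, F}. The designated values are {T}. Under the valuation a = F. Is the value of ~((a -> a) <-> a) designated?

a -> a = F -> F = T
(a -> a) <-> a = T <-> F = F
~((a -> a) <-> a) = ~F = T
T ∈ {T}.

Yes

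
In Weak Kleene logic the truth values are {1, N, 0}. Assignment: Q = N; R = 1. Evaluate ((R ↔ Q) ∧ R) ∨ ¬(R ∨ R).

N

R ↔ Q = 1 ↔ N = N
(R ↔ Q) ∧ R = N ∧ 1 = N
R ∨ R = 1 ∨ 1 = 1
¬(R ∨ R) = ¬1 = 0
((R ↔ Q) ∧ R) ∨ ¬(R ∨ R) = N ∨ 0 = N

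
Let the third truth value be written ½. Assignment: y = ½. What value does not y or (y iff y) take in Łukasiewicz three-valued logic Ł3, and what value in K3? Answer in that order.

In Łukasiewicz three-valued logic Ł3: not y = not ½ = ½
y iff y = ½ iff ½ = ⊤
not y or (y iff y) = ½ or ⊤ = ⊤
In K3: not y = not ½ = ½
y iff y = ½ iff ½ = ½
not y or (y iff y) = ½ or ½ = ½
They differ because Łukasiewicz three-valued logic Ł3 and K3 treat ½ differently under implication.

⊤; ½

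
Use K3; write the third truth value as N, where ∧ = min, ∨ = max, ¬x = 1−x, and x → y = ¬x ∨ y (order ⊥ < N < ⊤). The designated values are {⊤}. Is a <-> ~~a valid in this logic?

Countermodel: a=N gives N, which is not designated.

No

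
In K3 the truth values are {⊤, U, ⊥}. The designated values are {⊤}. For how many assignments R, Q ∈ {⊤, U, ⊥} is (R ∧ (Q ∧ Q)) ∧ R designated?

Designated under: (R=⊤, Q=⊤).

1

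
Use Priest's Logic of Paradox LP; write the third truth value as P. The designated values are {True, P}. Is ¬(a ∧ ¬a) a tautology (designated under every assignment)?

Every assignment of a over {True, P, False} gives a value in {True, P}.
In particular, with a=P: ¬(a ∧ ¬a) = P.

Yes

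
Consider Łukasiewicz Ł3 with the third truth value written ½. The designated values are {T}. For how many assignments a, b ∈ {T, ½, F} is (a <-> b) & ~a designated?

Designated under: (a=F, b=F).

1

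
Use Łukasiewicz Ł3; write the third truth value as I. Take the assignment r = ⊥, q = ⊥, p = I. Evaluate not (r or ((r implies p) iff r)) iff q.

r implies p = ⊥ implies I = ⊤  [min(1, 1−0+½)]
(r implies p) iff r = ⊤ iff ⊥ = ⊥
r or ((r implies p) iff r) = ⊥ or ⊥ = ⊥
not (r or ((r implies p) iff r)) = not ⊥ = ⊤
not (r or ((r implies p) iff r)) iff q = ⊤ iff ⊥ = ⊥

⊥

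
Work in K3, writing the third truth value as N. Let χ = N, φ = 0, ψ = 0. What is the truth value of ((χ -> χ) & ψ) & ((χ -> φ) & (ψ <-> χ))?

0

χ -> χ = N -> N = N  [~N | N]
(χ -> χ) & ψ = N & 0 = 0
χ -> φ = N -> 0 = N
ψ <-> χ = 0 <-> N = N
(χ -> φ) & (ψ <-> χ) = N & N = N
((χ -> χ) & ψ) & ((χ -> φ) & (ψ <-> χ)) = 0 & N = 0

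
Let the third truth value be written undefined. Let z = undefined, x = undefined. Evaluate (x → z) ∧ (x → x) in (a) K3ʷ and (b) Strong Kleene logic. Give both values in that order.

undefined; undefined

In K3ʷ: x → z = undefined → undefined = undefined  [any arg is the third value ⇒ result is the third value]
x → x = undefined → undefined = undefined
(x → z) ∧ (x → x) = undefined ∧ undefined = undefined
In Strong Kleene logic: x → z = undefined → undefined = undefined  [¬undefined ∨ undefined]
x → x = undefined → undefined = undefined
(x → z) ∧ (x → x) = undefined ∧ undefined = undefined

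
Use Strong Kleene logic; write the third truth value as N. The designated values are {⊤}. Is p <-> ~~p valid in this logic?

Countermodel: p=N gives N, which is not designated.

No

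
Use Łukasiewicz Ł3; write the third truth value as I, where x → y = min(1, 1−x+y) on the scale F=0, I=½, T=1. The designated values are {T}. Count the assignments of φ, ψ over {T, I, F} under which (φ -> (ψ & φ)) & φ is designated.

1

Designated under: (φ=T, ψ=T).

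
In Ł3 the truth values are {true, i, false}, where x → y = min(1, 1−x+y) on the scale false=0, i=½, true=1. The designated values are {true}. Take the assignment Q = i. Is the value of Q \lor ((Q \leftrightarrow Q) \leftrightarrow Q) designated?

Q \leftrightarrow Q = i \leftrightarrow i = true  [1 − |½−½|]
(Q \leftrightarrow Q) \leftrightarrow Q = true \leftrightarrow i = i
Q \lor ((Q \leftrightarrow Q) \leftrightarrow Q) = i \lor i = i
i ∉ {true}.

No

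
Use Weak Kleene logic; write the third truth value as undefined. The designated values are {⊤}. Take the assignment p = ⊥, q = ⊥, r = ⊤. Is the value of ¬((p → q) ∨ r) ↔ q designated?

p → q = ⊥ → ⊥ = ⊤
(p → q) ∨ r = ⊤ ∨ ⊤ = ⊤
¬((p → q) ∨ r) = ¬⊤ = ⊥
¬((p → q) ∨ r) ↔ q = ⊥ ↔ ⊥ = ⊤
⊤ ∈ {⊤}.

Yes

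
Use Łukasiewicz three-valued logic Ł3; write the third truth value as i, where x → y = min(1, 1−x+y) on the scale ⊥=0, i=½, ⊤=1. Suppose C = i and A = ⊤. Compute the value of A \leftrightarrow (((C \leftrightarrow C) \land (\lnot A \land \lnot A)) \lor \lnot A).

C \leftrightarrow C = i \leftrightarrow i = ⊤
\lnot A = \lnot ⊤ = ⊥
\lnot A = \lnot ⊤ = ⊥
\lnot A \land \lnot A = ⊥ \land ⊥ = ⊥
(C \leftrightarrow C) \land (\lnot A \land \lnot A) = ⊤ \land ⊥ = ⊥
\lnot A = \lnot ⊤ = ⊥
((C \leftrightarrow C) \land (\lnot A \land \lnot A)) \lor \lnot A = ⊥ \lor ⊥ = ⊥
A \leftrightarrow (((C \leftrightarrow C) \land (\lnot A \land \lnot A)) \lor \lnot A) = ⊤ \leftrightarrow ⊥ = ⊥

⊥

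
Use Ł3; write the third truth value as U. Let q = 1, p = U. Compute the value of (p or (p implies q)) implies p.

p implies q = U implies 1 = 1  [min(1, 1−½+1)]
p or (p implies q) = U or 1 = 1
(p or (p implies q)) implies p = 1 implies U = U

U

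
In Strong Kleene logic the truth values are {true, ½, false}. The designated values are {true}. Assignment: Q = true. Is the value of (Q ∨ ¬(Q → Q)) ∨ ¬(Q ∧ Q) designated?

Q → Q = true → true = true
¬(Q → Q) = ¬true = false
Q ∨ ¬(Q → Q) = true ∨ false = true
Q ∧ Q = true ∧ true = true
¬(Q ∧ Q) = ¬true = false
(Q ∨ ¬(Q → Q)) ∨ ¬(Q ∧ Q) = true ∨ false = true
true ∈ {true}.

Yes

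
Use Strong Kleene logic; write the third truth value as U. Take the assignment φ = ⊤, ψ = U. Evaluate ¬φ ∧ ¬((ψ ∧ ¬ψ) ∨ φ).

⊥

¬φ = ¬⊤ = ⊥
¬ψ = ¬U = U
ψ ∧ ¬ψ = U ∧ U = U
(ψ ∧ ¬ψ) ∨ φ = U ∨ ⊤ = ⊤
¬((ψ ∧ ¬ψ) ∨ φ) = ¬⊤ = ⊥
¬φ ∧ ¬((ψ ∧ ¬ψ) ∨ φ) = ⊥ ∧ ⊥ = ⊥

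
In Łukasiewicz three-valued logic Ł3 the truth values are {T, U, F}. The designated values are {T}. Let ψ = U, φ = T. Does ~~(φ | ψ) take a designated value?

φ | ψ = T | U = T
~(φ | ψ) = ~T = F
~~(φ | ψ) = ~F = T
T ∈ {T}.

Yes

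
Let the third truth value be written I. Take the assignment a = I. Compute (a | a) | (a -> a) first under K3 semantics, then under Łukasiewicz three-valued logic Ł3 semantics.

I; T

In K3: a | a = I | I = I
a -> a = I -> I = I  [~I | I]
(a | a) | (a -> a) = I | I = I
In Łukasiewicz three-valued logic Ł3: a | a = I | I = I
a -> a = I -> I = T
(a | a) | (a -> a) = I | T = T
They differ because K3 and Łukasiewicz three-valued logic Ł3 treat I differently under implication.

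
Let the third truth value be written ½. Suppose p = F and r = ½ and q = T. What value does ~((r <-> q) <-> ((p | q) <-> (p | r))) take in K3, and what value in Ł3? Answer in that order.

In K3: r <-> q = ½ <-> T = ½
p | q = F | T = T
p | r = F | ½ = ½
(p | q) <-> (p | r) = T <-> ½ = ½
(r <-> q) <-> ((p | q) <-> (p | r)) = ½ <-> ½ = ½
~((r <-> q) <-> ((p | q) <-> (p | r))) = ~½ = ½
In Ł3: r <-> q = ½ <-> T = ½  [1 − |½−1|]
p | q = F | T = T
p | r = F | ½ = ½
(p | q) <-> (p | r) = T <-> ½ = ½
(r <-> q) <-> ((p | q) <-> (p | r)) = ½ <-> ½ = T
~((r <-> q) <-> ((p | q) <-> (p | r))) = ~T = F
They differ because K3 and Ł3 treat ½ differently under implication.

½; F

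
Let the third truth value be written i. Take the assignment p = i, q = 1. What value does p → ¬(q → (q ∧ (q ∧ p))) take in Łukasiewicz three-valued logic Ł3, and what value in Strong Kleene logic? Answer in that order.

1; i

In Łukasiewicz three-valued logic Ł3: q ∧ p = 1 ∧ i = i
q ∧ (q ∧ p) = 1 ∧ i = i
q → (q ∧ (q ∧ p)) = 1 → i = i  [min(1, 1−1+½)]
¬(q → (q ∧ (q ∧ p))) = ¬i = i
p → ¬(q → (q ∧ (q ∧ p))) = i → i = 1
In Strong Kleene logic: q ∧ p = 1 ∧ i = i
q ∧ (q ∧ p) = 1 ∧ i = i
q → (q ∧ (q ∧ p)) = 1 → i = i  [¬1 ∨ i]
¬(q → (q ∧ (q ∧ p))) = ¬i = i
p → ¬(q → (q ∧ (q ∧ p))) = i → i = i
They differ because Łukasiewicz three-valued logic Ł3 and Strong Kleene logic treat i differently under implication.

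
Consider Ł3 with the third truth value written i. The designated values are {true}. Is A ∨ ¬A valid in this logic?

No

Countermodel: A=i gives i, which is not designated.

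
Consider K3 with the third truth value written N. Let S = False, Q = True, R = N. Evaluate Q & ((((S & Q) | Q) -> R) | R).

N

S & Q = False & True = False
(S & Q) | Q = False | True = True
((S & Q) | Q) -> R = True -> N = N
(((S & Q) | Q) -> R) | R = N | N = N
Q & ((((S & Q) | Q) -> R) | R) = True & N = N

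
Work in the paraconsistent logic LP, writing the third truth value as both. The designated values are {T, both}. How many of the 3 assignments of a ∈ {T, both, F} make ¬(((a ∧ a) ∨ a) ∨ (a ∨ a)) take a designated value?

a=T: F ·
a=both: both ✓
a=F: T ✓

2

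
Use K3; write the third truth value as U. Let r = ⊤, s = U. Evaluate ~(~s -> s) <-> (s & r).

U

~s = ~U = U
~s -> s = U -> U = U  [~U | U]
~(~s -> s) = ~U = U
s & r = U & ⊤ = U
~(~s -> s) <-> (s & r) = U <-> U = U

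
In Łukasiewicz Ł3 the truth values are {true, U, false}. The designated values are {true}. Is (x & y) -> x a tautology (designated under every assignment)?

Every assignment of x, y over {true, U, false} gives a value in {true}.
In particular, with x=U, y=U: (x & y) -> x = true.

Yes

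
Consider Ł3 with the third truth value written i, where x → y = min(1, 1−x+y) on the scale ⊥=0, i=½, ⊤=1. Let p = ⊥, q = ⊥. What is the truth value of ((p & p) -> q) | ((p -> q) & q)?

⊤

p & p = ⊥ & ⊥ = ⊥
(p & p) -> q = ⊥ -> ⊥ = ⊤
p -> q = ⊥ -> ⊥ = ⊤
(p -> q) & q = ⊤ & ⊥ = ⊥
((p & p) -> q) | ((p -> q) & q) = ⊤ | ⊥ = ⊤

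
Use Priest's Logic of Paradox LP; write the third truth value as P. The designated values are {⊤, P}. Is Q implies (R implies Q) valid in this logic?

Every assignment of Q, R over {⊤, P, ⊥} gives a value in {⊤, P}.
In particular, with Q=P, R=P: Q implies (R implies Q) = P.

Yes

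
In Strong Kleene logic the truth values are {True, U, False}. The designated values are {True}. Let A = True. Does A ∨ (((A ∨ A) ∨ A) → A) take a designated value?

Yes

A ∨ A = True ∨ True = True
(A ∨ A) ∨ A = True ∨ True = True
((A ∨ A) ∨ A) → A = True → True = True
A ∨ (((A ∨ A) ∨ A) → A) = True ∨ True = True
True ∈ {True}.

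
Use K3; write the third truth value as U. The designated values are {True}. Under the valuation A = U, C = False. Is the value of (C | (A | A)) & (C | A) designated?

A | A = U | U = U
C | (A | A) = False | U = U
C | A = False | U = U
(C | (A | A)) & (C | A) = U & U = U
U ∉ {True}.

No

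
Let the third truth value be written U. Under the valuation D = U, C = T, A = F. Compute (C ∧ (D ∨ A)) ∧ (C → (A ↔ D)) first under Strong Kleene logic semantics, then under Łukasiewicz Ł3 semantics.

In Strong Kleene logic: D ∨ A = U ∨ F = U
C ∧ (D ∨ A) = T ∧ U = U
A ↔ D = F ↔ U = U
C → (A ↔ D) = T → U = U
(C ∧ (D ∨ A)) ∧ (C → (A ↔ D)) = U ∧ U = U
In Łukasiewicz Ł3: D ∨ A = U ∨ F = U
C ∧ (D ∨ A) = T ∧ U = U
A ↔ D = F ↔ U = U  [1 − |0−½|]
C → (A ↔ D) = T → U = U
(C ∧ (D ∨ A)) ∧ (C → (A ↔ D)) = U ∧ U = U

U; U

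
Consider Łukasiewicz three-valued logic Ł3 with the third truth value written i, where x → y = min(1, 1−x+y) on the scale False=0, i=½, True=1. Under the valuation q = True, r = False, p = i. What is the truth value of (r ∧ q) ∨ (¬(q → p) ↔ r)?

i

r ∧ q = False ∧ True = False
q → p = True → i = i
¬(q → p) = ¬i = i
¬(q → p) ↔ r = i ↔ False = i
(r ∧ q) ∨ (¬(q → p) ↔ r) = False ∨ i = i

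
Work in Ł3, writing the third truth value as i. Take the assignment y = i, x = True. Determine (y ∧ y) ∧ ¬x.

y ∧ y = i ∧ i = i
¬x = ¬True = False
(y ∧ y) ∧ ¬x = i ∧ False = False

False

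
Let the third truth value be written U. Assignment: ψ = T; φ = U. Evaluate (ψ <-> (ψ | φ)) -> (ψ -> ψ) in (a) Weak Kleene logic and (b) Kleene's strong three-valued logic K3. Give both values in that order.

In Weak Kleene logic: ψ | φ = T | U = U
ψ <-> (ψ | φ) = T <-> U = U
ψ -> ψ = T -> T = T
(ψ <-> (ψ | φ)) -> (ψ -> ψ) = U -> T = U  [any arg is the third value ⇒ result is the third value]
In Kleene's strong three-valued logic K3: ψ | φ = T | U = T
ψ <-> (ψ | φ) = T <-> T = T
ψ -> ψ = T -> T = T
(ψ <-> (ψ | φ)) -> (ψ -> ψ) = T -> T = T
They differ because Weak Kleene logic and Kleene's strong three-valued logic K3 treat U differently under the binary connectives.

U; T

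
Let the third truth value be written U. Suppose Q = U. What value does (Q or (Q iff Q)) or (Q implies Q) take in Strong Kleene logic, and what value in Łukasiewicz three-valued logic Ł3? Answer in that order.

U; 1

In Strong Kleene logic: Q iff Q = U iff U = U
Q or (Q iff Q) = U or U = U
Q implies Q = U implies U = U  [not U or U]
(Q or (Q iff Q)) or (Q implies Q) = U or U = U
In Łukasiewicz three-valued logic Ł3: Q iff Q = U iff U = 1  [1 − |½−½|]
Q or (Q iff Q) = U or 1 = 1
Q implies Q = U implies U = 1
(Q or (Q iff Q)) or (Q implies Q) = 1 or 1 = 1
They differ because Strong Kleene logic and Łukasiewicz three-valued logic Ł3 treat U differently under implication.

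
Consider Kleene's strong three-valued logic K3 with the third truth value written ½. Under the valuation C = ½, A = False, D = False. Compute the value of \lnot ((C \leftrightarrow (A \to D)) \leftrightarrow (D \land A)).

A \to D = False \to False = True
C \leftrightarrow (A \to D) = ½ \leftrightarrow True = ½
D \land A = False \land False = False
(C \leftrightarrow (A \to D)) \leftrightarrow (D \land A) = ½ \leftrightarrow False = ½
\lnot ((C \leftrightarrow (A \to D)) \leftrightarrow (D \land A)) = \lnot ½ = ½

½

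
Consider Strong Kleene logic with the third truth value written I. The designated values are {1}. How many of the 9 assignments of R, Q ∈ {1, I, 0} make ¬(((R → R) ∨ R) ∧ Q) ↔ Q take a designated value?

0

Of the 9 assignments, 0 give a value in {1}.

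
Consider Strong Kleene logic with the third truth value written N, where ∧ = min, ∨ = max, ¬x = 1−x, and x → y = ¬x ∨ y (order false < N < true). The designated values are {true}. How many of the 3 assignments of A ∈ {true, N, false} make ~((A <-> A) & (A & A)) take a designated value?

A=true: false ·
A=N: N ·
A=false: true ✓

1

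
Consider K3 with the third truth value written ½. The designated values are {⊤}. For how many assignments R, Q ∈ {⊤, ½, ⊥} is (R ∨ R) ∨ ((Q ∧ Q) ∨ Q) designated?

Of the 9 assignments, 5 give a value in {⊤}.

5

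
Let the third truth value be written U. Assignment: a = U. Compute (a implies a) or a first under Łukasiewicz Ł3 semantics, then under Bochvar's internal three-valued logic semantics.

In Łukasiewicz Ł3: a implies a = U implies U = T
(a implies a) or a = T or U = T
In Bochvar's internal three-valued logic: a implies a = U implies U = U  [any arg is the third value ⇒ result is the third value]
(a implies a) or a = U or U = U
They differ because Łukasiewicz Ł3 and Bochvar's internal three-valued logic treat U differently under the binary connectives.

T; U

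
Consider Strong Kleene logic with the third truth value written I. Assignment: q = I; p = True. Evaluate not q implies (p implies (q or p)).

True

not q = not I = I
q or p = I or True = True
p implies (q or p) = True implies True = True
not q implies (p implies (q or p)) = I implies True = True  [not I or True]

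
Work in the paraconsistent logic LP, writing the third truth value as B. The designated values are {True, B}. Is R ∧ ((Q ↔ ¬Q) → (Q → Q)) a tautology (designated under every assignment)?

Countermodel: R=False, Q=True gives False, which is not designated.

No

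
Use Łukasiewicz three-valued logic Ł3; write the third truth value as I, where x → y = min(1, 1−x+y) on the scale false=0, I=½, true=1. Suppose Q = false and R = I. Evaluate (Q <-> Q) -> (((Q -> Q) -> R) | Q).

Q <-> Q = false <-> false = true
Q -> Q = false -> false = true
(Q -> Q) -> R = true -> I = I  [min(1, 1−1+½)]
((Q -> Q) -> R) | Q = I | false = I
(Q <-> Q) -> (((Q -> Q) -> R) | Q) = true -> I = I

I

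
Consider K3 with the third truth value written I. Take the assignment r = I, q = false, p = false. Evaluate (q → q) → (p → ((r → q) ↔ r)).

q → q = false → false = true
r → q = I → false = I  [¬I ∨ false]
(r → q) ↔ r = I ↔ I = I
p → ((r → q) ↔ r) = false → I = true
(q → q) → (p → ((r → q) ↔ r)) = true → true = true

true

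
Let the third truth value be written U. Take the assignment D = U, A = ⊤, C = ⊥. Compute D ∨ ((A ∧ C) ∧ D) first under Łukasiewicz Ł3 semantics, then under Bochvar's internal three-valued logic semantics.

In Łukasiewicz Ł3: A ∧ C = ⊤ ∧ ⊥ = ⊥
(A ∧ C) ∧ D = ⊥ ∧ U = ⊥
D ∨ ((A ∧ C) ∧ D) = U ∨ ⊥ = U
In Bochvar's internal three-valued logic: A ∧ C = ⊤ ∧ ⊥ = ⊥
(A ∧ C) ∧ D = ⊥ ∧ U = U
D ∨ ((A ∧ C) ∧ D) = U ∨ U = U

U; U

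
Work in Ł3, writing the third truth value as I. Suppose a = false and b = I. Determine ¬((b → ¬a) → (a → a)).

false

¬a = ¬false = true
b → ¬a = I → true = true  [min(1, 1−½+1)]
a → a = false → false = true
(b → ¬a) → (a → a) = true → true = true
¬((b → ¬a) → (a → a)) = ¬true = false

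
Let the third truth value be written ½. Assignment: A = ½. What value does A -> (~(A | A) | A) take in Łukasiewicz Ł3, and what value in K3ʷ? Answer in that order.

True; ½

In Łukasiewicz Ł3: A | A = ½ | ½ = ½
~(A | A) = ~½ = ½
~(A | A) | A = ½ | ½ = ½
A -> (~(A | A) | A) = ½ -> ½ = True
In K3ʷ: A | A = ½ | ½ = ½
~(A | A) = ~½ = ½
~(A | A) | A = ½ | ½ = ½
A -> (~(A | A) | A) = ½ -> ½ = ½  [any arg is the third value ⇒ result is the third value]
They differ because Łukasiewicz Ł3 and K3ʷ treat ½ differently under the binary connectives.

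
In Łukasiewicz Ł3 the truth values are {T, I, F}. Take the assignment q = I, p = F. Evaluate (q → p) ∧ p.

q → p = I → F = I
(q → p) ∧ p = I ∧ F = F

F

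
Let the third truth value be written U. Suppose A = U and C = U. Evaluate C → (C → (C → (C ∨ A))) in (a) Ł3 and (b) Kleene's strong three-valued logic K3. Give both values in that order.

In Ł3: C ∨ A = U ∨ U = U
C → (C ∨ A) = U → U = ⊤  [min(1, 1−½+½)]
C → (C → (C ∨ A)) = U → ⊤ = ⊤
C → (C → (C → (C ∨ A))) = U → ⊤ = ⊤
In Kleene's strong three-valued logic K3: C ∨ A = U ∨ U = U
C → (C ∨ A) = U → U = U  [¬U ∨ U]
C → (C → (C ∨ A)) = U → U = U
C → (C → (C → (C ∨ A))) = U → U = U
They differ because Ł3 and Kleene's strong three-valued logic K3 treat U differently under implication.

⊤; U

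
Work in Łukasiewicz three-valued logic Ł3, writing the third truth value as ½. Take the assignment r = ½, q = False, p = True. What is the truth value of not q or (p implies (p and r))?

not q = not False = True
p and r = True and ½ = ½
p implies (p and r) = True implies ½ = ½  [min(1, 1−1+½)]
not q or (p implies (p and r)) = True or ½ = True

True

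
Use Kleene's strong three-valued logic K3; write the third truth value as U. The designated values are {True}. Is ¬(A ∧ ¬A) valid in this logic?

No

Countermodel: A=U gives U, which is not designated.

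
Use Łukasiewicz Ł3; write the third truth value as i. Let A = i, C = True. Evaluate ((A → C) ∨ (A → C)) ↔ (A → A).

True

A → C = i → True = True  [min(1, 1−½+1)]
A → C = i → True = True
(A → C) ∨ (A → C) = True ∨ True = True
A → A = i → i = True
((A → C) ∨ (A → C)) ↔ (A → A) = True ↔ True = True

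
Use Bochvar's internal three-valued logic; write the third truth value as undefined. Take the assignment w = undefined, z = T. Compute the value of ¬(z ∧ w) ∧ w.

undefined

z ∧ w = T ∧ undefined = undefined
¬(z ∧ w) = ¬undefined = undefined
¬(z ∧ w) ∧ w = undefined ∧ undefined = undefined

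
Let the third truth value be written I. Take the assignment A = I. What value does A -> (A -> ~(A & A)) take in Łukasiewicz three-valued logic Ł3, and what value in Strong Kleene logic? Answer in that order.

⊤; I

In Łukasiewicz three-valued logic Ł3: A & A = I & I = I
~(A & A) = ~I = I
A -> ~(A & A) = I -> I = ⊤  [min(1, 1−½+½)]
A -> (A -> ~(A & A)) = I -> ⊤ = ⊤
In Strong Kleene logic: A & A = I & I = I
~(A & A) = ~I = I
A -> ~(A & A) = I -> I = I  [~I | I]
A -> (A -> ~(A & A)) = I -> I = I
They differ because Łukasiewicz three-valued logic Ł3 and Strong Kleene logic treat I differently under implication.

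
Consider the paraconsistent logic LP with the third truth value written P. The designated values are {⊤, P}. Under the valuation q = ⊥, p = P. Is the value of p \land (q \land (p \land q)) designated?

No

p \land q = P \land ⊥ = ⊥
q \land (p \land q) = ⊥ \land ⊥ = ⊥
p \land (q \land (p \land q)) = P \land ⊥ = ⊥
⊥ ∉ {⊤, P}.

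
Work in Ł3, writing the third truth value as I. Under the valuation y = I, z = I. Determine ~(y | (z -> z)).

False

z -> z = I -> I = True  [min(1, 1−½+½)]
y | (z -> z) = I | True = True
~(y | (z -> z)) = ~True = False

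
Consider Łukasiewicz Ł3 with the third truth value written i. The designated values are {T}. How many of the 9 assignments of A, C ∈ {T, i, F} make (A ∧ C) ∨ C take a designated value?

Designated under: (A=T, C=T); (A=i, C=T); (A=F, C=T).

3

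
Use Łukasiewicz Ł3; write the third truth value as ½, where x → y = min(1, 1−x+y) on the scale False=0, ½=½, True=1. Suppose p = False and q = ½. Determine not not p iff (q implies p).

not p = not False = True
not not p = not True = False
q implies p = ½ implies False = ½  [min(1, 1−½+0)]
not not p iff (q implies p) = False iff ½ = ½

½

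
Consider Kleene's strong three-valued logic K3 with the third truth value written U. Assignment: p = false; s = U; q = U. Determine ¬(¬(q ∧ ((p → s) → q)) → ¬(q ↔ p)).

U

p → s = false → U = true  [¬false ∨ U]
(p → s) → q = true → U = U
q ∧ ((p → s) → q) = U ∧ U = U
¬(q ∧ ((p → s) → q)) = ¬U = U
q ↔ p = U ↔ false = U
¬(q ↔ p) = ¬U = U
¬(q ∧ ((p → s) → q)) → ¬(q ↔ p) = U → U = U
¬(¬(q ∧ ((p → s) → q)) → ¬(q ↔ p)) = ¬U = U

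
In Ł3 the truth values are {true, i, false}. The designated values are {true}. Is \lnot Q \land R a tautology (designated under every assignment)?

No

Countermodel: Q=true, R=true gives false, which is not designated.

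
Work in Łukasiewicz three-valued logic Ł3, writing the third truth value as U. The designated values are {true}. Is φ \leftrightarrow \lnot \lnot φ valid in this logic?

Every assignment of φ over {true, U, false} gives a value in {true}.
In particular, with φ=U: φ \leftrightarrow \lnot \lnot φ = true.

Yes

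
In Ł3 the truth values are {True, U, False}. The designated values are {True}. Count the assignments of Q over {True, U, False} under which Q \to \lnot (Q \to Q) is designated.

Q=True: False ·
Q=U: U ·
Q=False: True ✓

1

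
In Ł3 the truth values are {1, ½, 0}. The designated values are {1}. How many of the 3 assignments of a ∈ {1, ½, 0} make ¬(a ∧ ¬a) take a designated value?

2

a=1: 1 ✓
a=½: ½ ·
a=0: 1 ✓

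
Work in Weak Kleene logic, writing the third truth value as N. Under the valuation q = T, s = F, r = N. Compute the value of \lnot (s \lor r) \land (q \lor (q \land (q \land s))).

N

s \lor r = F \lor N = N
\lnot (s \lor r) = \lnot N = N
q \land s = T \land F = F
q \land (q \land s) = T \land F = F
q \lor (q \land (q \land s)) = T \lor F = T
\lnot (s \lor r) \land (q \lor (q \land (q \land s))) = N \land T = N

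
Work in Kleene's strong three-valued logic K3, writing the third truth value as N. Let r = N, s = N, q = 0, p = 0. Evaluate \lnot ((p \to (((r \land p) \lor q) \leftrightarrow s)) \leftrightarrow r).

N

r \land p = N \land 0 = 0
(r \land p) \lor q = 0 \lor 0 = 0
((r \land p) \lor q) \leftrightarrow s = 0 \leftrightarrow N = N
p \to (((r \land p) \lor q) \leftrightarrow s) = 0 \to N = 1  [\lnot 0 \lor N]
(p \to (((r \land p) \lor q) \leftrightarrow s)) \leftrightarrow r = 1 \leftrightarrow N = N
\lnot ((p \to (((r \land p) \lor q) \leftrightarrow s)) \leftrightarrow r) = \lnot N = N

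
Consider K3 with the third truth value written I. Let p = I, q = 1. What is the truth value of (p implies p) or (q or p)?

1

p implies p = I implies I = I  [not I or I]
q or p = 1 or I = 1
(p implies p) or (q or p) = I or 1 = 1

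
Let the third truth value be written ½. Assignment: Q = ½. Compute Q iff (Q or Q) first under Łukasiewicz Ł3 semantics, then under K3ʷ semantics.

⊤; ½

In Łukasiewicz Ł3: Q or Q = ½ or ½ = ½
Q iff (Q or Q) = ½ iff ½ = ⊤  [1 − |½−½|]
In K3ʷ: Q or Q = ½ or ½ = ½
Q iff (Q or Q) = ½ iff ½ = ½
They differ because Łukasiewicz Ł3 and K3ʷ treat ½ differently under the binary connectives.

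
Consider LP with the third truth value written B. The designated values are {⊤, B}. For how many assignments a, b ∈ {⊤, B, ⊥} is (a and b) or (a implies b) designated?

8

Of the 9 assignments, 8 give a value in {⊤, B}.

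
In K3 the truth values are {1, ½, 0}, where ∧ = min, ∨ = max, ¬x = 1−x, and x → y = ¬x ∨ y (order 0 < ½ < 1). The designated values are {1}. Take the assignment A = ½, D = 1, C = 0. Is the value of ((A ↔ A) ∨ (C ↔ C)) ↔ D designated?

Yes

A ↔ A = ½ ↔ ½ = ½
C ↔ C = 0 ↔ 0 = 1
(A ↔ A) ∨ (C ↔ C) = ½ ∨ 1 = 1
((A ↔ A) ∨ (C ↔ C)) ↔ D = 1 ↔ 1 = 1
1 ∈ {1}.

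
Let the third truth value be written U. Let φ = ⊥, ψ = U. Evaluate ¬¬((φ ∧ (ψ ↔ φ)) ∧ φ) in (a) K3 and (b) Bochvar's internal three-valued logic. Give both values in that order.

⊥; U

In K3: ψ ↔ φ = U ↔ ⊥ = U
φ ∧ (ψ ↔ φ) = ⊥ ∧ U = ⊥
(φ ∧ (ψ ↔ φ)) ∧ φ = ⊥ ∧ ⊥ = ⊥
¬((φ ∧ (ψ ↔ φ)) ∧ φ) = ¬⊥ = ⊤
¬¬((φ ∧ (ψ ↔ φ)) ∧ φ) = ¬⊤ = ⊥
In Bochvar's internal three-valued logic: ψ ↔ φ = U ↔ ⊥ = U
φ ∧ (ψ ↔ φ) = ⊥ ∧ U = U
(φ ∧ (ψ ↔ φ)) ∧ φ = U ∧ ⊥ = U
¬((φ ∧ (ψ ↔ φ)) ∧ φ) = ¬U = U
¬¬((φ ∧ (ψ ↔ φ)) ∧ φ) = ¬U = U
They differ because K3 and Bochvar's internal three-valued logic treat U differently under the binary connectives.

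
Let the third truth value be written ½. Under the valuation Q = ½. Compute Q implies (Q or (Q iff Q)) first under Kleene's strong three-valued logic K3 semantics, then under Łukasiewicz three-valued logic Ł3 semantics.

In Kleene's strong three-valued logic K3: Q iff Q = ½ iff ½ = ½
Q or (Q iff Q) = ½ or ½ = ½
Q implies (Q or (Q iff Q)) = ½ implies ½ = ½  [not ½ or ½]
In Łukasiewicz three-valued logic Ł3: Q iff Q = ½ iff ½ = True  [1 − |½−½|]
Q or (Q iff Q) = ½ or True = True
Q implies (Q or (Q iff Q)) = ½ implies True = True
They differ because Kleene's strong three-valued logic K3 and Łukasiewicz three-valued logic Ł3 treat ½ differently under implication.

½; True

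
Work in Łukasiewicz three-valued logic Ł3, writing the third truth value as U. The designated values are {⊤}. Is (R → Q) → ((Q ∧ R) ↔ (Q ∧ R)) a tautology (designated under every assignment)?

Yes

Every assignment of R, Q over {⊤, U, ⊥} gives a value in {⊤}.
In particular, with R=U, Q=U: (R → Q) → ((Q ∧ R) ↔ (Q ∧ R)) = ⊤.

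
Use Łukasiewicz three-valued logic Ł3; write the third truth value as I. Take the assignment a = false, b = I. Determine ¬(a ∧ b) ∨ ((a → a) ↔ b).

a ∧ b = false ∧ I = false
¬(a ∧ b) = ¬false = true
a → a = false → false = true
(a → a) ↔ b = true ↔ I = I  [1 − |1−½|]
¬(a ∧ b) ∨ ((a → a) ↔ b) = true ∨ I = true

true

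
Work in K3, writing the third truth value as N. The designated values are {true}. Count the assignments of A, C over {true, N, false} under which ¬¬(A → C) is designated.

5

Of the 9 assignments, 5 give a value in {true}.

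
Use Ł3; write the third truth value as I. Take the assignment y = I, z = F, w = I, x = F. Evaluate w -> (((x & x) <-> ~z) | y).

T

x & x = F & F = F
~z = ~F = T
(x & x) <-> ~z = F <-> T = F
((x & x) <-> ~z) | y = F | I = I
w -> (((x & x) <-> ~z) | y) = I -> I = T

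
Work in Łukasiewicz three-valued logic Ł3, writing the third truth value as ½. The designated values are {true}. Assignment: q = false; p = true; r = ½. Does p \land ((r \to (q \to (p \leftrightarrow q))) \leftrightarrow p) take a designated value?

p \leftrightarrow q = true \leftrightarrow false = false
q \to (p \leftrightarrow q) = false \to false = true
r \to (q \to (p \leftrightarrow q)) = ½ \to true = true  [min(1, 1−½+1)]
(r \to (q \to (p \leftrightarrow q))) \leftrightarrow p = true \leftrightarrow true = true
p \land ((r \to (q \to (p \leftrightarrow q))) \leftrightarrow p) = true \land true = true
true ∈ {true}.

Yes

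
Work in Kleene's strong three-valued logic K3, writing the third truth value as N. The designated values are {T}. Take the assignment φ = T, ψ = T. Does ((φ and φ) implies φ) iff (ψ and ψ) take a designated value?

Yes

φ and φ = T and T = T
(φ and φ) implies φ = T implies T = T
ψ and ψ = T and T = T
((φ and φ) implies φ) iff (ψ and ψ) = T iff T = T
T ∈ {T}.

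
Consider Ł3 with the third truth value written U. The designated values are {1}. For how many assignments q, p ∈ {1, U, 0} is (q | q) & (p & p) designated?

1

Designated under: (q=1, p=1).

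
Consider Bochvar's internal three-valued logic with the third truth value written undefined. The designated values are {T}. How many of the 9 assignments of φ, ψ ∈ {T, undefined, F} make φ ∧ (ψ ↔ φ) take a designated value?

1

Designated under: (φ=T, ψ=T).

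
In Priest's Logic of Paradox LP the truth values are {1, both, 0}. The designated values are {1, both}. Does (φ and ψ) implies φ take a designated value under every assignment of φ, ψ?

Every assignment of φ, ψ over {1, both, 0} gives a value in {1, both}.
In particular, with φ=both, ψ=both: (φ and ψ) implies φ = both.

Yes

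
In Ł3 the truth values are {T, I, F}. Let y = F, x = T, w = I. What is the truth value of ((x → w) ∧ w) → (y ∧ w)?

x → w = T → I = I  [min(1, 1−1+½)]
(x → w) ∧ w = I ∧ I = I
y ∧ w = F ∧ I = F
((x → w) ∧ w) → (y ∧ w) = I → F = I

I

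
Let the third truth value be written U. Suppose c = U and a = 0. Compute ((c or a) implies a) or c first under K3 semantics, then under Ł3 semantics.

In K3: c or a = U or 0 = U
(c or a) implies a = U implies 0 = U  [not U or 0]
((c or a) implies a) or c = U or U = U
In Ł3: c or a = U or 0 = U
(c or a) implies a = U implies 0 = U  [min(1, 1−½+0)]
((c or a) implies a) or c = U or U = U

U; U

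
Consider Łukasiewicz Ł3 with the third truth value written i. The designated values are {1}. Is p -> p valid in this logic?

Every assignment of p over {1, i, 0} gives a value in {1}.
In particular, with p=i: p -> p = 1.

Yes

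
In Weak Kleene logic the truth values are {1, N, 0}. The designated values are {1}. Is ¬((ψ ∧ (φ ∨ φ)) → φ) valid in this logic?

No

Countermodel: ψ=1, φ=1 gives 0, which is not designated.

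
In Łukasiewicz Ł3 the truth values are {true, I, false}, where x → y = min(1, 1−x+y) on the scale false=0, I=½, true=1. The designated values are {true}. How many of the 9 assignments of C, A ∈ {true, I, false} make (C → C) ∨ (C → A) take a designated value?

Of the 9 assignments, 9 give a value in {true}.

9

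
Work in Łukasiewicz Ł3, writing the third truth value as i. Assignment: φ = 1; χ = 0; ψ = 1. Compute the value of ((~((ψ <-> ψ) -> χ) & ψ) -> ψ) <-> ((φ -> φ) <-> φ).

ψ <-> ψ = 1 <-> 1 = 1
(ψ <-> ψ) -> χ = 1 -> 0 = 0
~((ψ <-> ψ) -> χ) = ~0 = 1
~((ψ <-> ψ) -> χ) & ψ = 1 & 1 = 1
(~((ψ <-> ψ) -> χ) & ψ) -> ψ = 1 -> 1 = 1
φ -> φ = 1 -> 1 = 1
(φ -> φ) <-> φ = 1 <-> 1 = 1
((~((ψ <-> ψ) -> χ) & ψ) -> ψ) <-> ((φ -> φ) <-> φ) = 1 <-> 1 = 1

1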